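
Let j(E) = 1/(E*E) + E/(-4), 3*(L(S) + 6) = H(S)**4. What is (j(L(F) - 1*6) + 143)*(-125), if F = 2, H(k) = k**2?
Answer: -90508135/5808 ≈ -15583.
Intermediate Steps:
L(S) = -6 + S**8/3 (L(S) = -6 + (S**2)**4/3 = -6 + S**8/3)
j(E) = E**(-2) - E/4 (j(E) = E**(-2) + E*(-1/4) = E**(-2) - E/4)
(j(L(F) - 1*6) + 143)*(-125) = ((((-6 + (1/3)*2**8) - 1*6)**(-2) - ((-6 + (1/3)*2**8) - 1*6)/4) + 143)*(-125) = ((((-6 + (1/3)*256) - 6)**(-2) - ((-6 + (1/3)*256) - 6)/4) + 143)*(-125) = ((((-6 + 256/3) - 6)**(-2) - ((-6 + 256/3) - 6)/4) + 143)*(-125) = (((238/3 - 6)**(-2) - (238/3 - 6)/4) + 143)*(-125) = (((220/3)**(-2) - 1/4*220/3) + 143)*(-125) = ((9/48400 - 55/3) + 143)*(-125) = (-2661973/145200 + 143)*(-125) = (18101627/145200)*(-125) = -90508135/5808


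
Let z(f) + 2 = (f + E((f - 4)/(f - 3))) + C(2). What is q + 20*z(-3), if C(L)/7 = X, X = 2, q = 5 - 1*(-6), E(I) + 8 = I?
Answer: 163/3 ≈ 54.333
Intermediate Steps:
E(I) = -8 + I
q = 11 (q = 5 + 6 = 11)
C(L) = 14 (C(L) = 7*2 = 14)
z(f) = 4 + f + (-4 + f)/(-3 + f) (z(f) = -2 + ((f + (-8 + (f - 4)/(f - 3))) + 14) = -2 + ((f + (-8 + (-4 + f)/(-3 + f))) + 14) = -2 + ((-8 + f + (-4 + f)/(-3 + f)) + 14) = -2 + (6 + f + (-4 + f)/(-3 + f)) = 4 + f + (-4 + f)/(-3 + f))
q + 20*z(-3) = 11 + 20*((-16 + (-3)**2 + 2*(-3))/(-3 - 3)) = 11 + 20*((-16 + 9 - 6)/(-6)) = 11 + 20*(-1/6*(-13)) = 11 + 20*(13/6) = 11 + 130/3 = 163/3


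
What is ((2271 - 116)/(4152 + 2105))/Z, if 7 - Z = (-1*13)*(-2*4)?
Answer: -2155/606929 ≈ -0.0035507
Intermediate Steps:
Z = -97 (Z = 7 - (-1*13)*(-2*4) = 7 - (-13)*(-8) = 7 - 1*104 = 7 - 104 = -97)
((2271 - 116)/(4152 + 2105))/Z = ((2271 - 116)/(4152 + 2105))/(-97) = (2155/6257)*(-1/97) = -2155/606929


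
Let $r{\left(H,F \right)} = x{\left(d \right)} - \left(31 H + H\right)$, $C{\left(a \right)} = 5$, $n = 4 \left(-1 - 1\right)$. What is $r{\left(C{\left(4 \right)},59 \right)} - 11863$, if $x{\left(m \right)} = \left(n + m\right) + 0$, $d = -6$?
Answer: $-12037$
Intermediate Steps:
$n = -8$ ($n = 4 \left(-2\right) = -8$)
$x{\left(m \right)} = -8 + m$ ($x{\left(m \right)} = \left(-8 + m\right) + 0 = -8 + m$)
$r{\left(H,F \right)} = -14 - 32 H$ ($r{\left(H,F \right)} = \left(-8 - 6\right) - \left(31 H + H\right) = -14 - 32 H$)
$r{\left(C{\left(4 \right)},59 \right)} - 11863 = \left(-14 - 160\right) - 11863 = -174 - 11863 = -12037$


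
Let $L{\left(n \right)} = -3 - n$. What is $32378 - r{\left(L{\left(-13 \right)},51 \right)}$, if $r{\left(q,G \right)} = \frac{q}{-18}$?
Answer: $\frac{291407}{9} \approx 32379.0$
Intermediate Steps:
$r{\left(q,G \right)} = - \frac{q}{18}$ ($r{\left(q,G \right)} = q \left(- \frac{1}{18}\right) = - \frac{q}{18}$)
$32378 - r{\left(L{\left(-13 \right)},51 \right)} = 32378 - - \frac{-3 - -13}{18} = 32378 - - \frac{-3 + 13}{18} = 32378 - \left(- \frac{1}{18}\right) 10 = 32378 - - \frac{5}{9} = 32378 + \frac{5}{9} = \frac{291407}{9}$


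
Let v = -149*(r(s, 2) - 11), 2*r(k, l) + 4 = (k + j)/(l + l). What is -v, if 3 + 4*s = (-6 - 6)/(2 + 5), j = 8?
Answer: -405429/224 ≈ -1810.0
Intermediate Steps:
s = -33/28 (s = -¾ + ((-6 - 6)/(2 + 5))/4 = -¾ + (-12/7)/4 = -¾ + (-12*⅐)/4 = -¾ + (¼)*(-12/7) = -¾ - 3/7 = -33/28 ≈ -1.1786)
r(k, l) = -2 + (8 + k)/(4*l) (r(k, l) = -2 + ((k + 8)/(l + l))/2 = -2 + ((8 + k)/((2*l)))/2 = -2 + ((8 + k)*(1/(2*l)))/2 = -2 + ((8 + k)/(2*l))/2 = -2 + (8 + k)/(4*l))
v = 405429/224 (v = -149*((¼)*(8 - 33/28 - 8*2)/2 - 11) = -149*((¼)*(½)*(8 - 33/28 - 16) - 11) = -149*((¼)*(½)*(-257/28) - 11) = -149*(-257/224 - 11) = -149*(-2721/224) = 405429/224 ≈ 1810.0)
-v = -1*405429/224 = -405429/224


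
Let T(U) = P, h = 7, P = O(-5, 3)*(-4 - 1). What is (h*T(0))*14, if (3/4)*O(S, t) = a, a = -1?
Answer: 1960/3 ≈ 653.33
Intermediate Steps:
O(S, t) = -4/3 (O(S, t) = (4/3)*(-1) = -4/3)
P = 20/3 (P = -4*(-4 - 1)/3 = -4/3*(-5) = 20/3 ≈ 6.6667)
T(U) = 20/3
(h*T(0))*14 = (7*(20/3))*14 = (140/3)*14 = 1960/3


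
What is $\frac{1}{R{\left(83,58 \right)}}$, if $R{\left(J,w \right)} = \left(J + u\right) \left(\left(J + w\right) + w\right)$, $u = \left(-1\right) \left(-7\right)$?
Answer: $\frac{1}{17910} \approx 5.5835 \cdot 10^{-5}$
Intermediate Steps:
$u = 7$
$R{\left(J,w \right)} = \left(7 + J\right) \left(J + 2 w\right)$ ($R{\left(J,w \right)} = \left(J + 7\right) \left(\left(J + w\right) + w\right) = \left(7 + J\right) \left(J + 2 w\right)$)
$\frac{1}{R{\left(83,58 \right)}} = \frac{1}{83^{2} + 7 \cdot 83 + 14 \cdot 58 + 2 \cdot 83 \cdot 58} = \frac{1}{6889 + 581 + 812 + 9628} = \frac{1}{17910}$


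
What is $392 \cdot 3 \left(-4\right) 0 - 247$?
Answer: $-247$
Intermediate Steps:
$392 \cdot 3 \left(-4\right) 0 - 247 = 392 \left(\left(-12\right) 0\right) - 247 = 392 \cdot 0 - 247 = 0 - 247 = -247$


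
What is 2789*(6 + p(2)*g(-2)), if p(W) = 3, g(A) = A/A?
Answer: 25101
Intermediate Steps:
g(A) = 1
2789*(6 + p(2)*g(-2)) = 2789*(6 + 3*1) = 2789*(6 + 3) = 2789*9 = 25101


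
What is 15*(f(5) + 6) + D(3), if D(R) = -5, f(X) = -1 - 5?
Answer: -5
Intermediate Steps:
f(X) = -6
15*(f(5) + 6) + D(3) = 15*(-6 + 6) - 5 = 15*0 - 5 = 0 - 5 = -5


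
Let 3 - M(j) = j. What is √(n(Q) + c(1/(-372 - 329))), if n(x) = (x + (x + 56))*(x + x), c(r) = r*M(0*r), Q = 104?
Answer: √26983809609/701 ≈ 234.33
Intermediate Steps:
M(j) = 3 - j
c(r) = 3*r (c(r) = r*(3 - 0*r) = r*(3 - 1*0) = r*(3 + 0) = r*3 = 3*r)
n(x) = 2*x*(56 + 2*x) (n(x) = (x + (56 + x))*(2*x) = (56 + 2*x)*(2*x) = 2*x*(56 + 2*x))
√(n(Q) + c(1/(-372 - 329))) = √(4*104*(28 + 104) + 3/(-372 - 329)) = √(4*104*132 + 3/(-701)) = √(54912 + 3*(-1/701)) = √(54912 - 3/701) = √(38493309/701) = √26983809609/701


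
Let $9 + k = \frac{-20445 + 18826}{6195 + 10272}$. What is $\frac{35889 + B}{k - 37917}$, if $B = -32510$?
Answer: $- \frac{55641993}{624529061} \approx -0.089094$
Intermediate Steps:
$k = - \frac{149822}{16467}$ ($k = -9 + \frac{-20445 + 18826}{6195 + 10272} = -9 - \frac{1619}{16467} = - \frac{149822}{16467} \approx -9.0983$)
$\frac{35889 + B}{k - 37917} = \frac{35889 - 32510}{- \frac{149822}{16467} - 37917} = \frac{3379}{- \frac{624529061}{16467}} = 3379 \left(- \frac{16467}{624529061}\right) = - \frac{55641993}{624529061}$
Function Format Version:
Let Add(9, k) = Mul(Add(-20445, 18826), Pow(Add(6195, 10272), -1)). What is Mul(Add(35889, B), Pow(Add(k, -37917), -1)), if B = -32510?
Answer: Rational(-55641993, 624529061) ≈ -0.089094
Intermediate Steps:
k = Rational(-149822, 16467) (k = Add(-9, Mul(Add(-20445, 18826), Pow(Add(6195, 10272), -1))) = Add(-9, Mul(-1619, Pow(16467, -1))) = Add(-9, Mul(-1619, Rational(1, 16467))) = Add(-9, Rational(-1619, 16467)) = Rational(-149822, 16467) ≈ -9.0983)
Mul(Add(35889, B), Pow(Add(k, -37917), -1)) = Mul(Add(35889, -32510), Pow(Add(Rational(-149822, 16467), -37917), -1)) = Mul(3379, Pow(Rational(-624529061, 16467), -1)) = Mul(3379, Rational(-16467, 624529061)) = Rational(-55641993, 624529061)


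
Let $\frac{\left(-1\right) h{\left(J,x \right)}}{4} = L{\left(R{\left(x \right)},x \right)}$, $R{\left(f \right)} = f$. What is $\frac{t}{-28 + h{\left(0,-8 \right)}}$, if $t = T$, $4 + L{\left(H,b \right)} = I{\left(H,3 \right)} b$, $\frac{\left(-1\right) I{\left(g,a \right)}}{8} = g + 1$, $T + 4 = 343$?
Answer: $\frac{339}{1780} \approx 0.19045$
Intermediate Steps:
$T = 339$ ($T = -4 + 343 = 339$)
$I{\left(g,a \right)} = -8 - 8 g$ ($I{\left(g,a \right)} = - 8 \left(g + 1\right) = - 8 \left(1 + g\right) = -8 - 8 g$)
$L{\left(H,b \right)} = -4 + b \left(-8 - 8 H\right)$ ($L{\left(H,b \right)} = -4 + \left(-8 - 8 H\right) b = -4 + b \left(-8 - 8 H\right)$)
$h{\left(J,x \right)} = 16 + 32 x \left(1 + x\right)$ ($h{\left(J,x \right)} = - 4 \left(-4 - 8 x \left(1 + x\right)\right) = 16 + 32 x \left(1 + x\right)$)
$t = 339$
$\frac{t}{-28 + h{\left(0,-8 \right)}} = \frac{1}{-28 + \left(16 + 32 \left(-8\right) \left(1 - 8\right)\right)} 339 = \frac{1}{-28 + \left(16 + 32 \left(-8\right) \left(-7\right)\right)} 339 = \frac{1}{-28 + \left(16 + 1792\right)} 339 = \frac{1}{-28 + 1808} \cdot 339 = \frac{1}{1780} \cdot 339 = \frac{339}{1780}$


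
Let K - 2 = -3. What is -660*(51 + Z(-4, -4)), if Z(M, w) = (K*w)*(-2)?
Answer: -28380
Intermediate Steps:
K = -1 (K = 2 - 3 = -1)
Z(M, w) = 2*w (Z(M, w) = -w*(-2) = 2*w)
-660*(51 + Z(-4, -4)) = -660*(51 + 2*(-4)) = -660*(51 - 8) = -660*43 = -28380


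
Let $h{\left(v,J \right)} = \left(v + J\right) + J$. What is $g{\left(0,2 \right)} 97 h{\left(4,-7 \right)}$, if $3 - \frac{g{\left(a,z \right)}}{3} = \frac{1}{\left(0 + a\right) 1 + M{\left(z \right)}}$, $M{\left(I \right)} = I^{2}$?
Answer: $- \frac{16005}{2} \approx -8002.5$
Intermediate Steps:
$h{\left(v,J \right)} = v + 2 J$ ($h{\left(v,J \right)} = \left(J + v\right) + J = v + 2 J$)
$g{\left(a,z \right)} = 9 - \frac{3}{a + z^{2}}$ ($g{\left(a,z \right)} = 9 - \frac{3}{\left(0 + a\right) 1 + z^{2}} = 9 - \frac{3}{a 1 + z^{2}} = 9 - \frac{3}{a + z^{2}}$)
$g{\left(0,2 \right)} 97 h{\left(4,-7 \right)} = \frac{3 \left(-1 + 3 \cdot 0 + 3 \cdot 2^{2}\right)}{0 + 2^{2}} \cdot 97 \left(4 + 2 \left(-7\right)\right) = \frac{3 \left(-1 + 0 + 3 \cdot 4\right)}{0 + 4} \cdot 97 \left(4 - 14\right) = \frac{3 \left(-1 + 0 + 12\right)}{4} \cdot 97 \left(-10\right) = 3 \cdot \frac{1}{4} \cdot 11 \left(-970\right) = \frac{33}{4} \left(-970\right) = - \frac{16005}{2}$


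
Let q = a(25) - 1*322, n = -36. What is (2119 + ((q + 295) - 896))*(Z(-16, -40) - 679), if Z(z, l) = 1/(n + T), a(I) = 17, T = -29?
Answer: -53536968/65 ≈ -8.2365e+5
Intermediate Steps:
q = -305 (q = 17 - 1*322 = 17 - 322 = -305)
Z(z, l) = -1/65 (Z(z, l) = 1/(-36 - 29) = 1/(-65) = -1/65)
(2119 + ((q + 295) - 896))*(Z(-16, -40) - 679) = (2119 + ((-305 + 295) - 896))*(-1/65 - 679) = (2119 + (-10 - 896))*(-44136/65) = (2119 - 906)*(-44136/65) = 1213*(-44136/65) = -53536968/65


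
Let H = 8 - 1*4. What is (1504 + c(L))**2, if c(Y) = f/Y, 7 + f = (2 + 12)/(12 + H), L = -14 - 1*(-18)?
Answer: 2311590241/1024 ≈ 2.2574e+6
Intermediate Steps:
L = 4 (L = -14 + 18 = 4)
H = 4 (H = 8 - 4 = 4)
f = -49/8 (f = -7 + (2 + 12)/(12 + 4) = -7 + 14/16 = -7 + 14*(1/16) = -7 + 7/8 = -49/8 ≈ -6.1250)
c(Y) = -49/(8*Y)
(1504 + c(L))**2 = (1504 - 49/8/4)**2 = (1504 - 49/8*1/4)**2 = (1504 - 49/32)**2 = (48079/32)**2 = 2311590241/1024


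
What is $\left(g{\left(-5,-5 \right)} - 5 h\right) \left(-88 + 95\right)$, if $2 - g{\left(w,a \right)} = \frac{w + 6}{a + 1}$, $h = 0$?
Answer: $\frac{63}{4} \approx 15.75$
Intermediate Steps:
$g{\left(w,a \right)} = 2 - \frac{6 + w}{1 + a}$ ($g{\left(w,a \right)} = 2 - \frac{w + 6}{a + 1} = 2 - \frac{6 + w}{1 + a}$)
$\left(g{\left(-5,-5 \right)} - 5 h\right) \left(-88 + 95\right) = \left(\frac{-4 - -5 + 2 \left(-5\right)}{1 - 5} - 0\right) \left(-88 + 95\right) = \left(\frac{-4 + 5 - 10}{-4} + 0\right) 7 = \left(\left(- \frac{1}{4}\right) \left(-9\right) + 0\right) 7 = \left(\frac{9}{4} + 0\right) 7 = \frac{9}{4} \cdot 7 = \frac{63}{4}$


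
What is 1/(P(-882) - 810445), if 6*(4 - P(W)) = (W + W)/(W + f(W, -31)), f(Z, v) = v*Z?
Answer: -90/72939689 ≈ -1.2339e-6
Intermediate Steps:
f(Z, v) = Z*v
P(W) = 361/90 (P(W) = 4 - (W + W)/(6*(W + W*(-31))) = 4 - 2*W/(6*(W - 31*W)) = 4 - 2*W/(6*((-30*W))) = 4 - 2*W*(-1/(30*W))/6 = 4 - ⅙*(-1/15) = 4 + 1/90 = 361/90)
1/(P(-882) - 810445) = 1/(361/90 - 810445) = 1/(-72939689/90) = -90/72939689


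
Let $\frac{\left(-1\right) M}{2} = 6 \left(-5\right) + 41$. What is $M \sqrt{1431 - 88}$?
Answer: $- 22 \sqrt{1343} \approx -806.23$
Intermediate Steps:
$M = -22$ ($M = - 2 \left(6 \left(-5\right) + 41\right) = - 2 \left(-30 + 41\right) = \left(-2\right) 11 = -22$)
$M \sqrt{1431 - 88} = - 22 \sqrt{1431 - 88} = - 22 \sqrt{1343}$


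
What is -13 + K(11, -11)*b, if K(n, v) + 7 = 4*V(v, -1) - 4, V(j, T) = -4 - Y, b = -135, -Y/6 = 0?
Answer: 3632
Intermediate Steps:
Y = 0 (Y = -6*0 = 0)
V(j, T) = -4 (V(j, T) = -4 - 1*0 = -4 + 0 = -4)
K(n, v) = -27 (K(n, v) = -7 + (4*(-4) - 4) = -7 + (-16 - 4) = -7 - 20 = -27)
-13 + K(11, -11)*b = -13 - 27*(-135) = -13 + 3645 = 3632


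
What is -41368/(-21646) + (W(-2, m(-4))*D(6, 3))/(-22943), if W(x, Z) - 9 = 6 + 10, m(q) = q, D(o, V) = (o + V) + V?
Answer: 471306112/248312089 ≈ 1.8980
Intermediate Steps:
D(o, V) = o + 2*V (D(o, V) = (V + o) + V = o + 2*V)
W(x, Z) = 25 (W(x, Z) = 9 + (6 + 10) = 9 + 16 = 25)
-41368/(-21646) + (W(-2, m(-4))*D(6, 3))/(-22943) = -41368/(-21646) + (25*(6 + 2*3))/(-22943) = -41368*(-1/21646) + (25*(6 + 6))*(-1/22943) = 20684/10823 + (25*12)*(-1/22943) = 20684/10823 + 300*(-1/22943) = 20684/10823 - 300/22943 = 471306112/248312089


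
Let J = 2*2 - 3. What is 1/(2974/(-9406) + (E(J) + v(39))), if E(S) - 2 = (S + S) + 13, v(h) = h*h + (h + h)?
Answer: 4703/7598561 ≈ 0.00061893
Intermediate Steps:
v(h) = h² + 2*h
J = 1 (J = 4 - 3 = 1)
E(S) = 15 + 2*S (E(S) = 2 + ((S + S) + 13) = 2 + (2*S + 13) = 2 + (13 + 2*S) = 15 + 2*S)
1/(2974/(-9406) + (E(J) + v(39))) = 1/(2974/(-9406) + ((15 + 2*1) + 39*(2 + 39))) = 1/(2974*(-1/9406) + ((15 + 2) + 39*41)) = 1/(-1487/4703 + (17 + 1599)) = 1/(-1487/4703 + 1616) = 1/(7598561/4703) = 4703/7598561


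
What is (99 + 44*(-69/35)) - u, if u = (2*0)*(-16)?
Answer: 429/35 ≈ 12.257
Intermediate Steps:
u = 0 (u = 0*(-16) = 0)
(99 + 44*(-69/35)) - u = (99 + 44*(-69/35)) - 1*0 = (99 + 44*(-69*1/35)) + 0 = (99 + 44*(-69/35)) + 0 = (99 - 3036/35) + 0 = 429/35 + 0 = 429/35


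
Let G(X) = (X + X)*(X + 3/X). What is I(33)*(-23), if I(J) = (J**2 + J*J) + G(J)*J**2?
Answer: -54752742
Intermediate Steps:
G(X) = 2*X*(X + 3/X) (G(X) = (2*X)*(X + 3/X) = 2*X*(X + 3/X))
I(J) = 2*J**2 + J**2*(6 + 2*J**2) (I(J) = (J**2 + J*J) + (6 + 2*J**2)*J**2 = (J**2 + J**2) + J**2*(6 + 2*J**2) = 2*J**2 + J**2*(6 + 2*J**2))
I(33)*(-23) = (2*33**2*(4 + 33**2))*(-23) = (2*1089*(4 + 1089))*(-23) = (2*1089*1093)*(-23) = 2380554*(-23) = -54752742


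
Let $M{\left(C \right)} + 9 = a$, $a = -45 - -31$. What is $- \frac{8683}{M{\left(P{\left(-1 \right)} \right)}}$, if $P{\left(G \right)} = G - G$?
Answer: $\frac{8683}{23} \approx 377.52$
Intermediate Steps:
$P{\left(G \right)} = 0$
$a = -14$ ($a = -45 + 31 = -14$)
$M{\left(C \right)} = -23$ ($M{\left(C \right)} = -9 - 14 = -23$)
$- \frac{8683}{M{\left(P{\left(-1 \right)} \right)}} = - \frac{8683}{-23} = \left(-8683\right) \left(- \frac{1}{23}\right) = \frac{8683}{23}$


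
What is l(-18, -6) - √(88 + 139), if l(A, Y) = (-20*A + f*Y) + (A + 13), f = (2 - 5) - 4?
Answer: 397 - √227 ≈ 381.93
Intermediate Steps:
f = -7 (f = -3 - 4 = -7)
l(A, Y) = 13 - 19*A - 7*Y (l(A, Y) = (-20*A - 7*Y) + (A + 13) = (-20*A - 7*Y) + (13 + A) = 13 - 19*A - 7*Y)
l(-18, -6) - √(88 + 139) = (13 - 19*(-18) - 7*(-6)) - √(88 + 139) = (13 + 342 + 42) - √227 = 397 - √227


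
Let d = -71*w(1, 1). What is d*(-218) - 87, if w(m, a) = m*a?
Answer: 15391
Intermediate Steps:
w(m, a) = a*m
d = -71 ≈ -71.000
d*(-218) - 87 = -71*(-218) - 87 = 15478 - 87 = 15391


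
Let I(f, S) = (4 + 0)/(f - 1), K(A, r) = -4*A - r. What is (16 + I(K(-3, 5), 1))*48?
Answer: 800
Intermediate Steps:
K(A, r) = -r - 4*A
I(f, S) = 4/(-1 + f)
(16 + I(K(-3, 5), 1))*48 = (16 + 4/(-1 + (-1*5 - 4*(-3))))*48 = (16 + 4/(-1 + (-5 + 12)))*48 = (16 + 4/(-1 + 7))*48 = (16 + 4/6)*48 = (16 + 4*(1/6))*48 = (16 + 2/3)*48 = (50/3)*48 = 800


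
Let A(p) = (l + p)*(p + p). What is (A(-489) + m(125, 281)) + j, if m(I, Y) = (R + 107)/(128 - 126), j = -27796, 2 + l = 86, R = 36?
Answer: 736731/2 ≈ 3.6837e+5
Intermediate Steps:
l = 84 (l = -2 + 86 = 84)
A(p) = 2*p*(84 + p) (A(p) = (84 + p)*(p + p) = (84 + p)*(2*p) = 2*p*(84 + p))
m(I, Y) = 143/2 (m(I, Y) = (36 + 107)/(128 - 126) = 143/2)
(A(-489) + m(125, 281)) + j = (2*(-489)*(84 - 489) + 143/2) - 27796 = (2*(-489)*(-405) + 143/2) - 27796 = (396090 + 143/2) - 27796 = 792323/2 - 27796 = 736731/2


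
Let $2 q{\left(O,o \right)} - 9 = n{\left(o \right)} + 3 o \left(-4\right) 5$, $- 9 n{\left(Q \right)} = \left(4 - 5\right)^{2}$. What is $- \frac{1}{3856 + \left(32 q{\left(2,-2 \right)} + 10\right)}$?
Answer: $- \frac{9}{53354} \approx -0.00016868$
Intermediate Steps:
$n{\left(Q \right)} = - \frac{1}{9}$ ($n{\left(Q \right)} = - \frac{\left(4 - 5\right)^{2}}{9} = - \frac{\left(-1\right)^{2}}{9} = \left(- \frac{1}{9}\right) 1 = - \frac{1}{9}$)
$q{\left(O,o \right)} = \frac{40}{9} - 30 o$ ($q{\left(O,o \right)} = \frac{9}{2} + \frac{- \frac{1}{9} + 3 o \left(-4\right) 5}{2} = \frac{9}{2} + \frac{- \frac{1}{9} + - 12 o 5}{2} = \frac{9}{2} + \frac{- \frac{1}{9} - 60 o}{2} = \frac{9}{2} - \left(\frac{1}{18} + 30 o\right) = \frac{40}{9} - 30 o$)
$- \frac{1}{3856 + \left(32 q{\left(2,-2 \right)} + 10\right)} = - \frac{1}{3856 + \left(32 \left(\frac{40}{9} - -60\right) + 10\right)} = - \frac{1}{3856 + \left(32 \left(\frac{40}{9} + 60\right) + 10\right)} = - \frac{1}{3856 + \left(32 \cdot \frac{580}{9} + 10\right)} = - \frac{1}{3856 + \left(\frac{18560}{9} + 10\right)} = - \frac{1}{3856 + \frac{18650}{9}} = - \frac{1}{\frac{53354}{9}} = \left(-1\right) \frac{9}{53354} = - \frac{9}{53354}$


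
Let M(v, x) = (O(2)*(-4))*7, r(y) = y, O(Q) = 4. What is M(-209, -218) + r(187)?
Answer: 75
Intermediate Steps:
M(v, x) = -112 (M(v, x) = (4*(-4))*7 = -16*7 = -112)
M(-209, -218) + r(187) = -112 + 187 = 75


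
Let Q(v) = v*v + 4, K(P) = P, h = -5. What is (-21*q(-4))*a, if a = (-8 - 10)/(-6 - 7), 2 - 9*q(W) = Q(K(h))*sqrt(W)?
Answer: -84/13 + 2436*I/13 ≈ -6.4615 + 187.38*I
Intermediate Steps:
Q(v) = 4 + v**2 (Q(v) = v**2 + 4 = 4 + v**2)
q(W) = 2/9 - 29*sqrt(W)/9 (q(W) = 2/9 - (4 + (-5)**2)*sqrt(W)/9 = 2/9 - (4 + 25)*sqrt(W)/9 = 2/9 - 29*sqrt(W)/9)
a = 18/13 (a = -18/(-13) = -18*(-1/13) = 18/13 ≈ 1.3846)
(-21*q(-4))*a = -21*(2/9 - 58*I/9)*(18/13) = (-14/3 + 406*I/3)*(18/13) = -84/13 + 2436*I/13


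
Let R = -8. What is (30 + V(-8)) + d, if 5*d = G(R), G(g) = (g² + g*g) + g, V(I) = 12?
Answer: 66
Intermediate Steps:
G(g) = g + 2*g² (G(g) = (g² + g²) + g = 2*g² + g = g + 2*g²)
d = 24 (d = (-8*(1 + 2*(-8)))/5 = (-8*(1 - 16))/5 = (-8*(-15))/5 = (⅕)*120 = 24)
(30 + V(-8)) + d = (30 + 12) + 24 = 42 + 24 = 66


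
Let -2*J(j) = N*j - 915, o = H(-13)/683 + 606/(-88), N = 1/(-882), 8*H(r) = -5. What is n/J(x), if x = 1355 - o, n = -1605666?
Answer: -170238258501696/48587585993 ≈ -3503.7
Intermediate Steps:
H(r) = -5/8 (H(r) = (⅛)*(-5) = -5/8)
N = -1/882 ≈ -0.0011338
o = -413953/60104 (o = -5/8/683 + 606/(-88) = -5/8*1/683 + 606*(-1/88) = -5/5464 - 303/44 = -413953/60104 ≈ -6.8873)
x = 81854873/60104 (x = 1355 - 1*(-413953/60104) = 1355 + 413953/60104 = 81854873/60104 ≈ 1361.9)
J(j) = 915/2 + j/1764 (J(j) = -(-j/882 - 915)/2 = -(-915 - j/882)/2 = 915/2 + j/1764)
n/J(x) = -1605666/(915/2 + (1/1764)*(81854873/60104)) = -1605666/(915/2 + 81854873/106023456) = -1605666/48587585993/106023456 = -1605666*106023456/48587585993 = -170238258501696/48587585993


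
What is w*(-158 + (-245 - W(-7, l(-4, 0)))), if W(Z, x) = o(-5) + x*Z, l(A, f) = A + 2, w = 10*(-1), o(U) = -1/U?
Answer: 4172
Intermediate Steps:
w = -10
l(A, f) = 2 + A
W(Z, x) = ⅕ + Z*x (W(Z, x) = -1/(-5) + x*Z = -1*(-⅕) + Z*x = ⅕ + Z*x)
w*(-158 + (-245 - W(-7, l(-4, 0)))) = -10*(-158 + (-245 - (⅕ - 7*(2 - 4)))) = -10*(-158 + (-245 - (⅕ - 7*(-2)))) = -10*(-158 + (-245 - (⅕ + 14))) = -10*(-158 + (-245 - 1*71/5)) = -10*(-158 + (-245 - 71/5)) = -10*(-158 - 1296/5) = -10*(-2086/5) = 4172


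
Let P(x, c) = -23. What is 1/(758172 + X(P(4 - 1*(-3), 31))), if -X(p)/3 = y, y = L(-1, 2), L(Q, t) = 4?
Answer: 1/758160 ≈ 1.3190e-6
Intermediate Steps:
y = 4
X(p) = -12 (X(p) = -3*4 = -12)
1/(758172 + X(P(4 - 1*(-3), 31))) = 1/(758172 - 12) = 1/758160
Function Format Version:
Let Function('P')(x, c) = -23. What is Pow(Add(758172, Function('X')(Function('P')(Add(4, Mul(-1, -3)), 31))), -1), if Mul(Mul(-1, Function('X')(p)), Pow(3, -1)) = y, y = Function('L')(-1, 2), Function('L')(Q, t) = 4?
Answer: Rational(1, 758160) ≈ 1.3190e-6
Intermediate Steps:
y = 4
Function('X')(p) = -12 (Function('X')(p) = Mul(-3, 4) = -12)
Pow(Add(758172, Function('X')(Function('P')(Add(4, Mul(-1, -3)), 31))), -1) = Pow(Add(758172, -12), -1) = Pow(758160, -1) = Rational(1, 758160)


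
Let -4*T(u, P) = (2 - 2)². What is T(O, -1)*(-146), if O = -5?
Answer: 0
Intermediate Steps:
T(u, P) = 0 (T(u, P) = -(2 - 2)²/4 = -¼*0² = -¼*0 = 0)
T(O, -1)*(-146) = 0*(-146) = 0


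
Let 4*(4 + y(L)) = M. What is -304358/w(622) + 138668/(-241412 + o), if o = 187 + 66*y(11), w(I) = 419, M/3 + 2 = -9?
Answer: -147445867770/202824073 ≈ -726.96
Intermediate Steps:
M = -33 (M = -6 + 3*(-9) = -6 - 27 = -33)
y(L) = -49/4 (y(L) = -4 + (¼)*(-33) = -4 - 33/4 = -49/4)
o = -1243/2 (o = 187 + 66*(-49/4) = 187 - 1617/2 = -1243/2 ≈ -621.50)
-304358/w(622) + 138668/(-241412 + o) = -304358/419 + 138668/(-241412 - 1243/2) = -304358*1/419 + 138668/(-484067/2) = -304358/419 + 138668*(-2/484067) = -304358/419 - 277336/484067 = -147445867770/202824073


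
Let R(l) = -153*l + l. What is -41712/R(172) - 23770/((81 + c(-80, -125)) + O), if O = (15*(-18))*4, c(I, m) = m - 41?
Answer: 8375467/380722 ≈ 21.999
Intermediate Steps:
c(I, m) = -41 + m
R(l) = -152*l
O = -1080 (O = -270*4 = -1080)
-41712/R(172) - 23770/((81 + c(-80, -125)) + O) = -41712/((-152*172)) - 23770/((81 + (-41 - 125)) - 1080) = -41712/(-26144) - 23770/((81 - 166) - 1080) = -41712*(-1/26144) - 23770/(-85 - 1080) = 2607/1634 - 23770/(-1165) = 2607/1634 - 23770*(-1/1165) = 2607/1634 + 4754/233 = 8375467/380722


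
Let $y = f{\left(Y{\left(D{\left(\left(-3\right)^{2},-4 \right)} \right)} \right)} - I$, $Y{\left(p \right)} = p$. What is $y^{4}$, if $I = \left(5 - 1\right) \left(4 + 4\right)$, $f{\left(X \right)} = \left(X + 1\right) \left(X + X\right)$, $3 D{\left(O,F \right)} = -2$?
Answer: $\frac{7269949696}{6561} \approx 1.1081 \cdot 10^{6}$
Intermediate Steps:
$D{\left(O,F \right)} = - \frac{2}{3}$ ($D{\left(O,F \right)} = \frac{1}{3} \left(-2\right) = - \frac{2}{3}$)
$f{\left(X \right)} = 2 X \left(1 + X\right)$ ($f{\left(X \right)} = \left(1 + X\right) 2 X = 2 X \left(1 + X\right)$)
$I = 32$ ($I = 4 \cdot 8 = 32$)
$y = - \frac{292}{9}$ ($y = 2 \left(- \frac{2}{3}\right) \left(1 - \frac{2}{3}\right) - 32 = 2 \left(- \frac{2}{3}\right) \frac{1}{3} - 32 = - \frac{4}{9} - 32 = - \frac{292}{9} \approx -32.444$)
$y^{4} = \left(- \frac{292}{9}\right)^{4} = \frac{7269949696}{6561}$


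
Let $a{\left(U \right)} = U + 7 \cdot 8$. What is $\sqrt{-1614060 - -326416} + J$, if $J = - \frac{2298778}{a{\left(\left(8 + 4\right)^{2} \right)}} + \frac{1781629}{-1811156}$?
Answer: $- \frac{260237618323}{22639450} + 2 i \sqrt{321911} \approx -11495.0 + 1134.7 i$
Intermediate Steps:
$a{\left(U \right)} = 56 + U$ ($a{\left(U \right)} = U + 56 = 56 + U$)
$J = - \frac{260237618323}{22639450}$ ($J = - \frac{2298778}{56 + \left(8 + 4\right)^{2}} + \frac{1781629}{-1811156} = - \frac{2298778}{56 + 12^{2}} + 1781629 \left(- \frac{1}{1811156}\right) = - \frac{2298778}{56 + 144} - \frac{1781629}{1811156} = - \frac{2298778}{200} - \frac{1781629}{1811156} = \left(-2298778\right) \frac{1}{200} - \frac{1781629}{1811156} = - \frac{1149389}{100} - \frac{1781629}{1811156} = - \frac{260237618323}{22639450} \approx -11495.0$)
$\sqrt{-1614060 - -326416} + J = \sqrt{-1614060 - -326416} - \frac{260237618323}{22639450} = \sqrt{-1614060 + 326416} - \frac{260237618323}{22639450} = \sqrt{-1287644} - \frac{260237618323}{22639450} = 2 i \sqrt{321911} - \frac{260237618323}{22639450} = - \frac{260237618323}{22639450} + 2 i \sqrt{321911}$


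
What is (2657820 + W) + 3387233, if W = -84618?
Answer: 5960435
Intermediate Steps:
(2657820 + W) + 3387233 = (2657820 - 84618) + 3387233 = 2573202 + 3387233 = 5960435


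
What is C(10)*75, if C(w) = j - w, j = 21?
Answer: 825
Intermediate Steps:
C(w) = 21 - w
C(10)*75 = (21 - 1*10)*75 = (21 - 10)*75 = 11*75 = 825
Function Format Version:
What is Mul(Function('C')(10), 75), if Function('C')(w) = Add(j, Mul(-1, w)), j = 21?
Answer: 825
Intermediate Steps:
Function('C')(w) = Add(21, Mul(-1, w))
Mul(Function('C')(10), 75) = Mul(Add(21, Mul(-1, 10)), 75) = Mul(Add(21, -10), 75) = Mul(11, 75) = 825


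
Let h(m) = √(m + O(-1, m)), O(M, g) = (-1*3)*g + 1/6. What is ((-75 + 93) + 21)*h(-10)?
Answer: 143*√6/2 ≈ 175.14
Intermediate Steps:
O(M, g) = ⅙ - 3*g (O(M, g) = -3*g + ⅙ = ⅙ - 3*g)
h(m) = √(⅙ - 2*m) (h(m) = √(m + (⅙ - 3*m)) = √(⅙ - 2*m))
((-75 + 93) + 21)*h(-10) = ((-75 + 93) + 21)*(√(6 - 72*(-10))/6) = (18 + 21)*(√(6 + 720)/6) = 39*(√726/6) = 39*((11*√6)/6) = 39*(11*√6/6) = 143*√6/2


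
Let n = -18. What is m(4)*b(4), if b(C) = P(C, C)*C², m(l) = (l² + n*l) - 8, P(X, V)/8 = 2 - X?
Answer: 16384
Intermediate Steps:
P(X, V) = 16 - 8*X (P(X, V) = 8*(2 - X) = 16 - 8*X)
m(l) = -8 + l² - 18*l (m(l) = (l² - 18*l) - 8 = -8 + l² - 18*l)
b(C) = C²*(16 - 8*C) (b(C) = (16 - 8*C)*C² = C²*(16 - 8*C))
m(4)*b(4) = (-8 + 4² - 18*4)*(8*4²*(2 - 1*4)) = (-8 + 16 - 72)*(8*16*(2 - 4)) = -512*16*(-2) = -64*(-256) = 16384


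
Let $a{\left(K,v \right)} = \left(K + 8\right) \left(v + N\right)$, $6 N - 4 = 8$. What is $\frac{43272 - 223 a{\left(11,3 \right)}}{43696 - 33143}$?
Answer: $\frac{22087}{10553} \approx 2.093$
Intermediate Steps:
$N = 2$ ($N = \frac{2}{3} + \frac{1}{6} \cdot 8 = \frac{2}{3} + \frac{4}{3} = 2$)
$a{\left(K,v \right)} = \left(2 + v\right) \left(8 + K\right)$ ($a{\left(K,v \right)} = \left(K + 8\right) \left(v + 2\right) = \left(8 + K\right) \left(2 + v\right) = \left(2 + v\right) \left(8 + K\right)$)
$\frac{43272 - 223 a{\left(11,3 \right)}}{43696 - 33143} = \frac{43272 - 223 \left(16 + 2 \cdot 11 + 8 \cdot 3 + 11 \cdot 3\right)}{43696 - 33143} = \frac{43272 - 223 \left(16 + 22 + 24 + 33\right)}{10553} = \left(43272 - 21185\right) \frac{1}{10553} = 22087 \cdot \frac{1}{10553} = \frac{22087}{10553}$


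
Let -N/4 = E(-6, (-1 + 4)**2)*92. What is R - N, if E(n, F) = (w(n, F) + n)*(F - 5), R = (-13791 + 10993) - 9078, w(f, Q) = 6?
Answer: -11876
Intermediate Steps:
R = -11876 (R = -2798 - 9078 = -11876)
E(n, F) = (-5 + F)*(6 + n) (E(n, F) = (6 + n)*(F - 5) = (6 + n)*(-5 + F) = (-5 + F)*(6 + n))
N = 0 (N = -4*(-30 - 5*(-6) + 6*(-1 + 4)**2 + (-1 + 4)**2*(-6))*92 = -4*(-30 + 30 + 6*3**2 + 3**2*(-6))*92 = -4*(-30 + 30 + 6*9 + 9*(-6))*92 = -4*(-30 + 30 + 54 - 54)*92 = -0*92 = -4*0 = 0)
R - N = -11876 - 1*0 = -11876 + 0 = -11876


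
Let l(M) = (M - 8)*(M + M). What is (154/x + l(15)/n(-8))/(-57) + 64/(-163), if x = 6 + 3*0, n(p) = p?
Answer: -42635/111492 ≈ -0.38240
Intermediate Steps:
l(M) = 2*M*(-8 + M) (l(M) = (-8 + M)*(2*M) = 2*M*(-8 + M))
x = 6 (x = 6 + 0 = 6)
(154/x + l(15)/n(-8))/(-57) + 64/(-163) = (154/6 + (2*15*(-8 + 15))/(-8))/(-57) + 64/(-163) = (154*(1/6) + (2*15*7)*(-1/8))*(-1/57) + 64*(-1/163) = (77/3 + 210*(-1/8))*(-1/57) - 64/163 = (77/3 - 105/4)*(-1/57) - 64/163 = -7/12*(-1/57) - 64/163 = 7/684 - 64/163 = -42635/111492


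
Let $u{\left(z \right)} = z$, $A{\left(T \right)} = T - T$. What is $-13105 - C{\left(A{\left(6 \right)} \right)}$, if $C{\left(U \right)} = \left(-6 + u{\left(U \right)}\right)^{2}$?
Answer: $-13141$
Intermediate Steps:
$A{\left(T \right)} = 0$
$C{\left(U \right)} = \left(-6 + U\right)^{2}$
$-13105 - C{\left(A{\left(6 \right)} \right)} = -13105 - \left(-6 + 0\right)^{2} = -13105 - \left(-6\right)^{2} = -13105 - 36 = -13141$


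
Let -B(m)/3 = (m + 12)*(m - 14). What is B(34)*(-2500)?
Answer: 6900000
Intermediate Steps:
B(m) = -3*(-14 + m)*(12 + m) (B(m) = -3*(m + 12)*(m - 14) = -3*(12 + m)*(-14 + m) = -3*(-14 + m)*(12 + m))
B(34)*(-2500) = (504 - 3*34² + 6*34)*(-2500) = (504 - 3*1156 + 204)*(-2500) = (504 - 3468 + 204)*(-2500) = -2760*(-2500) = 6900000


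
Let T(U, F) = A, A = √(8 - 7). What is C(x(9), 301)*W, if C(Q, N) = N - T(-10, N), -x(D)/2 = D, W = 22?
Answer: 6600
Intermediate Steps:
A = 1 (A = √1 = 1)
x(D) = -2*D
T(U, F) = 1
C(Q, N) = -1 + N (C(Q, N) = N - 1*1 = N - 1 = -1 + N)
C(x(9), 301)*W = (-1 + 301)*22 = 300*22 = 6600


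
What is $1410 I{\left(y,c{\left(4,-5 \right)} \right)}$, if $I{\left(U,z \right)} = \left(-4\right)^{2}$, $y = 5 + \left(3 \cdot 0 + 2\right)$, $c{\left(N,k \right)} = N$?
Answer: $22560$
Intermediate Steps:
$y = 7$ ($y = 5 + \left(0 + 2\right) = 5 + 2 = 7$)
$I{\left(U,z \right)} = 16$
$1410 I{\left(y,c{\left(4,-5 \right)} \right)} = 1410 \cdot 16 = 22560$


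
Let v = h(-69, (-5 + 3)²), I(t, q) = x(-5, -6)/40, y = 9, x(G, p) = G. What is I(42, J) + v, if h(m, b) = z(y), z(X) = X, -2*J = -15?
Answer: 71/8 ≈ 8.8750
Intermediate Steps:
J = 15/2 (J = -½*(-15) = 15/2 ≈ 7.5000)
I(t, q) = -⅛ (I(t, q) = -5/40 = -5*1/40 = -⅛)
h(m, b) = 9
v = 9
I(42, J) + v = -⅛ + 9 = 71/8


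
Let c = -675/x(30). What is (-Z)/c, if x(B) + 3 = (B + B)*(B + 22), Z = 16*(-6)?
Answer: -33248/75 ≈ -443.31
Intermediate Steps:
Z = -96
x(B) = -3 + 2*B*(22 + B) (x(B) = -3 + (B + B)*(B + 22) = -3 + (2*B)*(22 + B) = -3 + 2*B*(22 + B))
c = -225/1039 (c = -675/(-3 + 2*30**2 + 44*30) = -675/(-3 + 2*900 + 1320) = -675/(-3 + 1800 + 1320) = -675/3117 = -675*1/3117 = -225/1039 ≈ -0.21655)
(-Z)/c = (-1*(-96))/(-225/1039) = 96*(-1039/225) = -33248/75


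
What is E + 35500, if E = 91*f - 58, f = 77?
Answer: 42449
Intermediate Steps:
E = 6949 (E = 91*77 - 58 = 7007 - 58 = 6949)
E + 35500 = 6949 + 35500 = 42449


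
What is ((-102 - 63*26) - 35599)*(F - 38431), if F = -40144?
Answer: 2933911925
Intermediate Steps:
((-102 - 63*26) - 35599)*(F - 38431) = ((-102 - 63*26) - 35599)*(-40144 - 38431) = ((-102 - 1638) - 35599)*(-78575) = (-1740 - 35599)*(-78575) = -37339*(-78575) = 2933911925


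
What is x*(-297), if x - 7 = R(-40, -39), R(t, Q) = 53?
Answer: -17820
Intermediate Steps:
x = 60 (x = 7 + 53 = 60)
x*(-297) = 60*(-297) = -17820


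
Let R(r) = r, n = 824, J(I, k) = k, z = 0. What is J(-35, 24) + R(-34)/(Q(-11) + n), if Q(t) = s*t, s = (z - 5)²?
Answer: 13142/549 ≈ 23.938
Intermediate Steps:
s = 25 (s = (0 - 5)² = (-5)² = 25)
Q(t) = 25*t
J(-35, 24) + R(-34)/(Q(-11) + n) = 24 - 34/(25*(-11) + 824) = 24 - 34/(-275 + 824) = 24 - 34/549 = 13142/549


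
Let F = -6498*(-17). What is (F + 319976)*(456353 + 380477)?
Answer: 360206778860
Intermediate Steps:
F = 110466
(F + 319976)*(456353 + 380477) = (110466 + 319976)*(456353 + 380477) = 430442*836830 = 360206778860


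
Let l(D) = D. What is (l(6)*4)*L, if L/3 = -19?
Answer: -1368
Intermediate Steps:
L = -57 (L = 3*(-19) = -57)
(l(6)*4)*L = (6*4)*(-57) = 24*(-57) = -1368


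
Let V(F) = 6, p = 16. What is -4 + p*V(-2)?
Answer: 92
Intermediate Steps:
-4 + p*V(-2) = -4 + 16*6 = -4 + 96 = 92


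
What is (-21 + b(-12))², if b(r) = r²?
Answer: 15129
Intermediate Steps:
(-21 + b(-12))² = (-21 + (-12)²)² = (-21 + 144)² = 123² = 15129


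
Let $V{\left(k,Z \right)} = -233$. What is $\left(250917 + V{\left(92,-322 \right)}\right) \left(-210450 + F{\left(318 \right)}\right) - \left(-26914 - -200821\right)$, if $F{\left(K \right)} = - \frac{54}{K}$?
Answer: $- \frac{2796103206627}{53} \approx -5.2757 \cdot 10^{10}$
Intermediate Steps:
$\left(250917 + V{\left(92,-322 \right)}\right) \left(-210450 + F{\left(318 \right)}\right) - \left(-26914 - -200821\right) = \left(250917 - 233\right) \left(-210450 - \frac{54}{318}\right) - \left(-26914 - -200821\right) = 250684 \left(-210450 - \frac{9}{53}\right) - \left(-26914 + 200821\right) = 250684 \left(-210450 - \frac{9}{53}\right) - 173907 = 250684 \left(- \frac{11153859}{53}\right) - 173907 = - \frac{2796093989556}{53} - 173907 = - \frac{2796103206627}{53}$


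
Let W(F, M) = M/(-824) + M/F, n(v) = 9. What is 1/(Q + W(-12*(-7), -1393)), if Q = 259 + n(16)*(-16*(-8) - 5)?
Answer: 2472/3339937 ≈ 0.00074013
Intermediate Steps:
W(F, M) = -M/824 + M/F (W(F, M) = M*(-1/824) + M/F = -M/824 + M/F)
Q = 1366 (Q = 259 + 9*(-16*(-8) - 5) = 259 + 9*(128 - 5) = 259 + 9*123 = 259 + 1107 = 1366)
1/(Q + W(-12*(-7), -1393)) = 1/(1366 + (-1/824*(-1393) - 1393/((-12*(-7))))) = 1/(1366 + (1393/824 - 1393/84)) = 1/(1366 + (1393/824 - 1393*1/84)) = 1/(1366 + (1393/824 - 199/12)) = 1/(1366 - 36815/2472) = 1/(3339937/2472) = 2472/3339937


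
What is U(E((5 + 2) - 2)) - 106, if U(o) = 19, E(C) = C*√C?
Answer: -87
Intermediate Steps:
E(C) = C^(3/2)
U(E((5 + 2) - 2)) - 106 = 19 - 106 = -87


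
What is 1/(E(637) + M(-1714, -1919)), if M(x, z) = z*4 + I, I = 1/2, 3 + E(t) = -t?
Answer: -2/16631 ≈ -0.00012026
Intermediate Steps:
E(t) = -3 - t
I = ½ ≈ 0.50000
M(x, z) = ½ + 4*z (M(x, z) = z*4 + ½ = 4*z + ½ = ½ + 4*z)
1/(E(637) + M(-1714, -1919)) = 1/((-3 - 1*637) + (½ + 4*(-1919))) = 1/((-3 - 637) + (½ - 7676)) = 1/(-640 - 15351/2) = 1/(-16631/2) = -2/16631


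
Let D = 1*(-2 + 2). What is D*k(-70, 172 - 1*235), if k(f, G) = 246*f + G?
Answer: 0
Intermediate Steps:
k(f, G) = G + 246*f
D = 0 (D = 1*0 = 0)
D*k(-70, 172 - 1*235) = 0*((172 - 1*235) + 246*(-70)) = 0*((172 - 235) - 17220) = 0*(-63 - 17220) = 0*(-17283) = 0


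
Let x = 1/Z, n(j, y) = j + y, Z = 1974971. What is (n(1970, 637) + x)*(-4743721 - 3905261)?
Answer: -44531440865812836/1974971 ≈ -2.2548e+10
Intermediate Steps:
x = 1/1974971 ≈ 5.0634e-7
(n(1970, 637) + x)*(-4743721 - 3905261) = ((1970 + 637) + 1/1974971)*(-4743721 - 3905261) = (2607 + 1/1974971)*(-8648982) = (5148749398/1974971)*(-8648982) = -44531440865812836/1974971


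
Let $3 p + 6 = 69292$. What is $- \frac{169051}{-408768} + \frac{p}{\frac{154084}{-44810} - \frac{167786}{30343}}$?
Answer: $- \frac{401065086731730319}{155764386443328} \approx -2574.8$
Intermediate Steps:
$p = \frac{69286}{3}$ ($p = -2 + \frac{1}{3} \cdot 69292 = -2 + \frac{69292}{3} = \frac{69286}{3} \approx 23095.0$)
$- \frac{169051}{-408768} + \frac{p}{\frac{154084}{-44810} - \frac{167786}{30343}} = - \frac{169051}{-408768} + \frac{69286}{3 \left(\frac{154084}{-44810} - \frac{167786}{30343}\right)} = \left(-169051\right) \left(- \frac{1}{408768}\right) + \frac{69286}{3 \left(154084 \left(- \frac{1}{44810}\right) - \frac{167786}{30343}\right)} = \frac{169051}{408768} + \frac{69286}{3 \left(- \frac{77042}{22405} - \frac{167786}{30343}\right)} = \frac{169051}{408768} + \frac{69286}{3 \left(- \frac{6096930736}{679834915}\right)} = \frac{169051}{408768} + \frac{69286}{3} \left(- \frac{679834915}{6096930736}\right) = \frac{169051}{408768} - \frac{23551520960345}{9145396104} = - \frac{401065086731730319}{155764386443328}$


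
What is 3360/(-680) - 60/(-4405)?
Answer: -73800/14977 ≈ -4.9276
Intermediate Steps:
3360/(-680) - 60/(-4405) = 3360*(-1/680) - 60*(-1/4405) = -84/17 + 12/881 = -73800/14977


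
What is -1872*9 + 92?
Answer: -16756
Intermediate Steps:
-1872*9 + 92 = -156*108 + 92 = -16848 + 92 = -16756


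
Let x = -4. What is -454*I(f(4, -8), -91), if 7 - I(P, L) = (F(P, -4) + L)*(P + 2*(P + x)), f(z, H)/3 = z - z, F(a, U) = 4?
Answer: 312806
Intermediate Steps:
f(z, H) = 0 (f(z, H) = 3*(z - z) = 3*0 = 0)
I(P, L) = 7 - (-8 + 3*P)*(4 + L) (I(P, L) = 7 - (4 + L)*(P + 2*(P - 4)) = 7 - (4 + L)*(P + 2*(-4 + P)) = 7 - (4 + L)*(P + (-8 + 2*P)) = 7 - (4 + L)*(-8 + 3*P) = 7 - (-8 + 3*P)*(4 + L))
-454*I(f(4, -8), -91) = -454*(39 - 12*0 + 8*(-91) - 3*(-91)*0) = -454*(39 + 0 - 728 + 0) = -454*(-689) = 312806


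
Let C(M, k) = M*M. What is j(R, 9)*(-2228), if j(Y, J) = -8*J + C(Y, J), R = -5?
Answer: 104716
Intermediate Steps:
C(M, k) = M**2
j(Y, J) = Y**2 - 8*J (j(Y, J) = -8*J + Y**2 = Y**2 - 8*J)
j(R, 9)*(-2228) = ((-5)**2 - 8*9)*(-2228) = (25 - 72)*(-2228) = -47*(-2228) = 104716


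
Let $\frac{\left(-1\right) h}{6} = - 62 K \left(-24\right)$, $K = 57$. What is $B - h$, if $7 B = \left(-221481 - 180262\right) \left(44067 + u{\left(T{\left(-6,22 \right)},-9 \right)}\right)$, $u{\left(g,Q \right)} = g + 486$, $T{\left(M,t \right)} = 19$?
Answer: $- \frac{17902926724}{7} \approx -2.5576 \cdot 10^{9}$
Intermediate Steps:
$u{\left(g,Q \right)} = 486 + g$
$B = - \frac{17906488996}{7}$ ($B = \frac{\left(-221481 - 180262\right) \left(44067 + \left(486 + 19\right)\right)}{7} = \frac{\left(-401743\right) \left(44067 + 505\right)}{7} = \frac{\left(-401743\right) 44572}{7} = \frac{1}{7} \left(-17906488996\right) = - \frac{17906488996}{7} \approx -2.5581 \cdot 10^{9}$)
$h = -508896$ ($h = - 6 \left(-62\right) 57 \left(-24\right) = - 6 \left(\left(-3534\right) \left(-24\right)\right) = \left(-6\right) 84816 = -508896$)
$B - h = - \frac{17906488996}{7} - -508896 = - \frac{17906488996}{7} + 508896 = - \frac{17902926724}{7}$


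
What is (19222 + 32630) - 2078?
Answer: 49774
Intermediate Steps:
(19222 + 32630) - 2078 = 51852 - 2078 = 49774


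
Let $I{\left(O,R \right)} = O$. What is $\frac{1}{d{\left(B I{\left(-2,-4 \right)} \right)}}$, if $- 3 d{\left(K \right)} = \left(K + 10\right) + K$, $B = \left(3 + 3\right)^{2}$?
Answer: $\frac{3}{134} \approx 0.022388$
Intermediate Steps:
$B = 36$ ($B = 6^{2} = 36$)
$d{\left(K \right)} = - \frac{10}{3} - \frac{2 K}{3}$ ($d{\left(K \right)} = - \frac{\left(K + 10\right) + K}{3} = - \frac{\left(10 + K\right) + K}{3} = - \frac{10 + 2 K}{3} = - \frac{10}{3} - \frac{2 K}{3}$)
$\frac{1}{d{\left(B I{\left(-2,-4 \right)} \right)}} = \frac{1}{- \frac{10}{3} - \frac{2 \cdot 36 \left(-2\right)}{3}} = \frac{1}{- \frac{10}{3} - -48} = \frac{1}{- \frac{10}{3} + 48} = \frac{1}{\frac{134}{3}} = \frac{3}{134}$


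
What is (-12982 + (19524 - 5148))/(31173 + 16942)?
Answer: 1394/48115 ≈ 0.028972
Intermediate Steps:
(-12982 + (19524 - 5148))/(31173 + 16942) = (-12982 + 14376)/48115 = 1394*(1/48115) = 1394/48115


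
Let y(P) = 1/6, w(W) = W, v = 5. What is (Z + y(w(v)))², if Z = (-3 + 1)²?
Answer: 625/36 ≈ 17.361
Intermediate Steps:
y(P) = ⅙
Z = 4 (Z = (-2)² = 4)
(Z + y(w(v)))² = (4 + ⅙)² = (25/6)² = 625/36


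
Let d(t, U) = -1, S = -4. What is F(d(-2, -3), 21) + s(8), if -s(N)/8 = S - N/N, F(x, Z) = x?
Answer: 39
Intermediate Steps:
s(N) = 40 (s(N) = -8*(-4 - N/N) = -8*(-4 - 1*1) = -8*(-4 - 1) = -8*(-5) = 40)
F(d(-2, -3), 21) + s(8) = -1 + 40 = 39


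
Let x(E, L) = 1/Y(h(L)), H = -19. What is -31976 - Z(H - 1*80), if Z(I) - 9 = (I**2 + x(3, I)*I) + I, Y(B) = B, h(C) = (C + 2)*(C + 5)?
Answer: -380101967/9118 ≈ -41687.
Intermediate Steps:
h(C) = (2 + C)*(5 + C)
x(E, L) = 1/(10 + L**2 + 7*L)
Z(I) = 9 + I + I**2 + I/(10 + I**2 + 7*I) (Z(I) = 9 + ((I**2 + I/(10 + I**2 + 7*I)) + I) = 9 + (I + I**2 + I/(10 + I**2 + 7*I)) = 9 + I + I**2 + I/(10 + I**2 + 7*I))
-31976 - Z(H - 1*80) = -31976 - ((-19 - 1*80) + (9 + (-19 - 1*80) + (-19 - 1*80)**2)*(10 + (-19 - 1*80)**2 + 7*(-19 - 1*80)))/(10 + (-19 - 1*80)**2 + 7*(-19 - 1*80)) = -31976 - ((-19 - 80) + (9 + (-19 - 80) + (-19 - 80)**2)*(10 + (-19 - 80)**2 + 7*(-19 - 80)))/(10 + (-19 - 80)**2 + 7*(-19 - 80)) = -31976 - (-99 + (9 - 99 + (-99)**2)*(10 + (-99)**2 + 7*(-99)))/(10 + (-99)**2 + 7*(-99)) = -31976 - (-99 + (9 - 99 + 9801)*(10 + 9801 - 693))/(10 + 9801 - 693) = -31976 - (-99 + 9711*9118)/9118 = -31976 - (-99 + 88544898)/9118 = -31976 - 88544799/9118 = -380101967/9118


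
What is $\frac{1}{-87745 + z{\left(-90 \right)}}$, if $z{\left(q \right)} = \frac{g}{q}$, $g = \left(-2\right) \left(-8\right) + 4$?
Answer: $- \frac{9}{789707} \approx -1.1397 \cdot 10^{-5}$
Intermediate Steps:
$g = 20$ ($g = 16 + 4 = 20$)
$z{\left(q \right)} = \frac{20}{q}$
$\frac{1}{-87745 + z{\left(-90 \right)}} = \frac{1}{-87745 + \frac{20}{-90}} = \frac{1}{-87745 + 20 \left(- \frac{1}{90}\right)} = \frac{1}{-87745 - \frac{2}{9}} = \frac{1}{- \frac{789707}{9}} = - \frac{9}{789707}$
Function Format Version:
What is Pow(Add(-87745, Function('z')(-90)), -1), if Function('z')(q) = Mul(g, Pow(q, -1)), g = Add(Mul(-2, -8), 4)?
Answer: Rational(-9, 789707) ≈ -1.1397e-5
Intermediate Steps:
g = 20 (g = Add(16, 4) = 20)
Function('z')(q) = Mul(20, Pow(q, -1))
Pow(Add(-87745, Function('z')(-90)), -1) = Pow(Add(-87745, Mul(20, Pow(-90, -1))), -1) = Pow(Add(-87745, Mul(20, Rational(-1, 90))), -1) = Pow(Add(-87745, Rational(-2, 9)), -1) = Pow(Rational(-789707, 9), -1) = Rational(-9, 789707)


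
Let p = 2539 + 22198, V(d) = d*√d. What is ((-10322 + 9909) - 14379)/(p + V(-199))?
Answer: -45738713/77474971 - 367951*I*√199/77474971 ≈ -0.59037 - 0.066997*I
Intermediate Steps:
V(d) = d^(3/2)
p = 24737
((-10322 + 9909) - 14379)/(p + V(-199)) = ((-10322 + 9909) - 14379)/(24737 + (-199)^(3/2)) = (-413 - 14379)/(24737 - 199*I*√199) = -14792/(24737 - 199*I*√199)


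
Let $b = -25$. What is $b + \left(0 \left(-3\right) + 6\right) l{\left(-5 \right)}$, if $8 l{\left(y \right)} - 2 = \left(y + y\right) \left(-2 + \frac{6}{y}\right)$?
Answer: $\frac{1}{2} \approx 0.5$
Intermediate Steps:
$l{\left(y \right)} = \frac{1}{4} + \frac{y \left(-2 + \frac{6}{y}\right)}{4}$ ($l{\left(y \right)} = \frac{1}{4} + \frac{\left(y + y\right) \left(-2 + \frac{6}{y}\right)}{8} = \frac{1}{4} + \frac{2 y \left(-2 + \frac{6}{y}\right)}{8} = \frac{1}{4} + \frac{y \left(-2 + \frac{6}{y}\right)}{4}$)
$b + \left(0 \left(-3\right) + 6\right) l{\left(-5 \right)} = -25 + \left(0 \left(-3\right) + 6\right) \left(\frac{7}{4} - - \frac{5}{2}\right) = -25 + \left(0 + 6\right) \left(\frac{7}{4} + \frac{5}{2}\right) = -25 + 6 \cdot \frac{17}{4} = -25 + \frac{51}{2} = \frac{1}{2}$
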